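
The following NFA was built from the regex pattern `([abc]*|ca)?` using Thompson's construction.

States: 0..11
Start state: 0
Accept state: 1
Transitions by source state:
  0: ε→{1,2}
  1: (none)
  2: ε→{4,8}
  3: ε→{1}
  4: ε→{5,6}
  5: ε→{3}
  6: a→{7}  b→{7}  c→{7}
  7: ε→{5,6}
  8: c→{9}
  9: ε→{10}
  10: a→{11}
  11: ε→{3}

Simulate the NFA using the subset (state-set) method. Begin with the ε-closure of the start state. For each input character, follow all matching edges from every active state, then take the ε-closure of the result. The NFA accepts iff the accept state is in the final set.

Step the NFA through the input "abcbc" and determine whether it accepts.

Answer: ACCEPT

Steps:
S₀ = ε-closure({0}) = {0,1,2,3,4,5,6,8}
'a' @ 1: {1,3,5,6,7}  (accept∈set)
'b' @ 2: {1,3,5,6,7}  (accept∈set)
'c' @ 3: {1,3,5,6,7}  (accept∈set)
'b' @ 4: {1,3,5,6,7}  (accept∈set)
'c' @ 5: {1,3,5,6,7}  (accept∈set)
final: {1,3,5,6,7}; accept 1 in set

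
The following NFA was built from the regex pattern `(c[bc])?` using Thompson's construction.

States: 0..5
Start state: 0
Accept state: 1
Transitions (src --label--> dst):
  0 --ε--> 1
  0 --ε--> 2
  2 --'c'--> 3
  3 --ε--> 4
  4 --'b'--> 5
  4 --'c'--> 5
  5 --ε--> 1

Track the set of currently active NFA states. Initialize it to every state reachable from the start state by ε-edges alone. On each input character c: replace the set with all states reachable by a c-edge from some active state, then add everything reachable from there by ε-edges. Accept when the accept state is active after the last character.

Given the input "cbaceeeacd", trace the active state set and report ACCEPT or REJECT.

Answer: REJECT

Trace:
S₀ = ε-closure({0}) = {0,1,2}
'c' @ 1: {3,4}
'b' @ 2: {1,5}  (accept∈set)
'a' @ 3: {}  — no active states
rest 'ceeeacd' ignored (set empty)
end set {} — state 1 not in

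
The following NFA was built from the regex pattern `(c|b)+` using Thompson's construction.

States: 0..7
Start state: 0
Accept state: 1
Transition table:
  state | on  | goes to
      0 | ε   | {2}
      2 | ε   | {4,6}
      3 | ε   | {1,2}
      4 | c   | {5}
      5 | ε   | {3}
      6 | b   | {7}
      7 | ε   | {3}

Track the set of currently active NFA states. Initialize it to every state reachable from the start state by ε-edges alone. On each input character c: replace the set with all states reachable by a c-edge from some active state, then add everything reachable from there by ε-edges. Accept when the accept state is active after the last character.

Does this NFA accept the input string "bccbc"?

initial (ε-close {0}): {0,2,4,6}
'b' @ 1: {1,2,3,4,6,7}  (accept∈set)
'c' @ 2: {1,2,3,4,5,6}  (accept∈set)
'c' @ 3: {1,2,3,4,5,6}  (accept∈set)
'b' @ 4: {1,2,3,4,6,7}  (accept∈set)
'c' @ 5: {1,2,3,4,5,6}  (accept∈set)
final: {1,2,3,4,5,6}; accept 1 in set

Answer: ACCEPT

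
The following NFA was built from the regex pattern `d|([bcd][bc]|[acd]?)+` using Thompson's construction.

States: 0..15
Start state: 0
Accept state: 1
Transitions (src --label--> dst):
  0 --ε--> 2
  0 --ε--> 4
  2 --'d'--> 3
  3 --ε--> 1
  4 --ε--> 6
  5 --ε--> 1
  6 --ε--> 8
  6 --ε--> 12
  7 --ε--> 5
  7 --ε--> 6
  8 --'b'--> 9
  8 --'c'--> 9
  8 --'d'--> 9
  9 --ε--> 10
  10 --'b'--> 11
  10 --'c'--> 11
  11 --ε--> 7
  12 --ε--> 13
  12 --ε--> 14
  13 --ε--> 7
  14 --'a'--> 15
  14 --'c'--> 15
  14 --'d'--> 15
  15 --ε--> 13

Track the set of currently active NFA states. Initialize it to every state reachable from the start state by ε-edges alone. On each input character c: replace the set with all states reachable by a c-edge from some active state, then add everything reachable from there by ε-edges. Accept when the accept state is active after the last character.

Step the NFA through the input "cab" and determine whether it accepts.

initial (ε-close {0}): {0,1,2,4,5,6,7,8,12,13,14}
'c' @ 1: {1,5,6,7,8,9,10,12,13,14,15}  [accepting]
'a' @ 2: {1,5,6,7,8,12,13,14,15}  [accepting]
'b' @ 3: {9,10}
after full input: {9,10}  (accept=1 not in)

Answer: REJECT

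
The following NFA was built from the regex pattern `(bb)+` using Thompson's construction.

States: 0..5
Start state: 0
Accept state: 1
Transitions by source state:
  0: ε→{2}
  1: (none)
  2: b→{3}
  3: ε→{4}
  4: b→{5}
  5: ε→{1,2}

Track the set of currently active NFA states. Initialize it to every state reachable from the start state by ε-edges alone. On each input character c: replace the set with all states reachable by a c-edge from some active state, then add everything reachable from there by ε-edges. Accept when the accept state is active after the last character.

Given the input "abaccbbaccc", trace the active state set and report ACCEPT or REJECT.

Answer: REJECT

Trace:
start: ε-closure({0}) = {0,2}
'a' @ 1: {}  — dead — no transitions
rest 'baccbbaccc' ignored (set empty)
end set {} — state 1 not in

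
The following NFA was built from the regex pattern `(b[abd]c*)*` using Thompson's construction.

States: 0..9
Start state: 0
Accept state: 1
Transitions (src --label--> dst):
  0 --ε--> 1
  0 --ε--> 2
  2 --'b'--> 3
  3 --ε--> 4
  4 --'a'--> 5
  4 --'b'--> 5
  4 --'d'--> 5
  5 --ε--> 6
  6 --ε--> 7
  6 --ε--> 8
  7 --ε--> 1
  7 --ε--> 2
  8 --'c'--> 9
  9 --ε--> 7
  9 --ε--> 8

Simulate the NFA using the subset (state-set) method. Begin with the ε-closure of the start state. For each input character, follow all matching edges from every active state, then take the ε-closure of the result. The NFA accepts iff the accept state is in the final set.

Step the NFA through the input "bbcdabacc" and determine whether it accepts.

Answer: REJECT

Derivation:
initial (ε-close {0}): {0,1,2}
'b' @ 1: {3,4}
'b' @ 2: {1,2,5,6,7,8}  [accepting]
'c' @ 3: {1,2,7,8,9}  [accepting]
'd' @ 4: {}  — dead — no transitions
rest 'abacc' ignored (set empty)
final: {}; accept 1 not in set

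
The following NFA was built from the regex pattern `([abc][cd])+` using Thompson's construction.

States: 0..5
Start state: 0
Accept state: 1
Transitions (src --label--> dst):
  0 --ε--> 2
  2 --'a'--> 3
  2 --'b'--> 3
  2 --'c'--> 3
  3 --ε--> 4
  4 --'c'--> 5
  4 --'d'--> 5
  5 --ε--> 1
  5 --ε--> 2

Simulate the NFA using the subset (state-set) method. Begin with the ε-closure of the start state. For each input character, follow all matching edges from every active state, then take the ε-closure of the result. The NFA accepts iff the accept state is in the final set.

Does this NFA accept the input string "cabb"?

Answer: REJECT

Steps:
initial (ε-close {0}): {0,2}
'c' @ 1: {3,4}
'a' @ 2: {}  — no active states
rest 'bb' ignored (set empty)
end set {} — state 1 not in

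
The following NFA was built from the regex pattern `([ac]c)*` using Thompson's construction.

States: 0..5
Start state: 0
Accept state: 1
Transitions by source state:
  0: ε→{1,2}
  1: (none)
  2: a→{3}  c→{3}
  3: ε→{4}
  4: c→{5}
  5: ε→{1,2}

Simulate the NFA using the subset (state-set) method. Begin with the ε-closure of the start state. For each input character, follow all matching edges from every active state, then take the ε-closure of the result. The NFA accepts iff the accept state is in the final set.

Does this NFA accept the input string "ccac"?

S₀ = ε-closure({0}) = {0,1,2}
'c' @ 1: {3,4}
'c' @ 2: {1,2,5}  ✓accept
'a' @ 3: {3,4}
'c' @ 4: {1,2,5}  ✓accept
end set {1,2,5} — state 1 in

Answer: ACCEPT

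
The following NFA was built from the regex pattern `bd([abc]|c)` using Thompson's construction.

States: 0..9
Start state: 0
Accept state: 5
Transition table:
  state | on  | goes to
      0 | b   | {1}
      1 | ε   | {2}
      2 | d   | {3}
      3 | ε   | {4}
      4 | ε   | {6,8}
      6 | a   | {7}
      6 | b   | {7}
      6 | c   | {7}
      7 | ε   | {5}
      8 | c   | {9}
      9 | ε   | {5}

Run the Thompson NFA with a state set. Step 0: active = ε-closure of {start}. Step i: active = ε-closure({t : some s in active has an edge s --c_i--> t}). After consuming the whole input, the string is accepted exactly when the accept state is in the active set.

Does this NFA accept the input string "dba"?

start: ε-closure({0}) = {0}
'd' @ 1: {}  — dead — no transitions
rest 'ba' ignored (set empty)
final: {}; accept 5 not in set

Answer: REJECT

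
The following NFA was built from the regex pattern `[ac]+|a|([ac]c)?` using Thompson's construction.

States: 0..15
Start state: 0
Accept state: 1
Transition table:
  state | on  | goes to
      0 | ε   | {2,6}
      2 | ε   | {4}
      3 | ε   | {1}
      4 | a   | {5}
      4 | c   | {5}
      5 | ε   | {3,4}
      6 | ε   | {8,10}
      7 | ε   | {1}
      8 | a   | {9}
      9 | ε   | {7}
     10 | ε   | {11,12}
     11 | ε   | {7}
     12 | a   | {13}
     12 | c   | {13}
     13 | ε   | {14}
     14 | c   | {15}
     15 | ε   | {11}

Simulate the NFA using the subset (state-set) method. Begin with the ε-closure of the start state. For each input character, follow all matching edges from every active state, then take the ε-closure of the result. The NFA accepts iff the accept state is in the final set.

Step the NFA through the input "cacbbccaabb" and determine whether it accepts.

Answer: REJECT

Steps:
start: ε-closure({0}) = {0,1,2,4,6,7,8,10,11,12}
'c' @ 1: {1,3,4,5,13,14}  ✓accept
'a' @ 2: {1,3,4,5}  ✓accept
'c' @ 3: {1,3,4,5}  ✓accept
'b' @ 4: {}  — no active states
rest 'bccaabb' ignored (set empty)
end set {} — state 1 not in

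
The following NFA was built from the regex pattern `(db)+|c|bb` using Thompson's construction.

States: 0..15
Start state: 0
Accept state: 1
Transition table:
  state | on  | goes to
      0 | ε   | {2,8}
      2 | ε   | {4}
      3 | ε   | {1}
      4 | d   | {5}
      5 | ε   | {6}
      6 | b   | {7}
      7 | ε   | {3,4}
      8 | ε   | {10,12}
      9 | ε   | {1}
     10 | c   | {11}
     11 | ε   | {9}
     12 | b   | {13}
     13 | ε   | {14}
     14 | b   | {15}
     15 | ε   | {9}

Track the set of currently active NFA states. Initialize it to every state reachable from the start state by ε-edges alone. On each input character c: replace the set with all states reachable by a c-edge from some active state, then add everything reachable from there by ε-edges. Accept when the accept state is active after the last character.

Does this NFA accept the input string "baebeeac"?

Answer: REJECT

Trace:
S₀ = ε-closure({0}) = {0,2,4,8,10,12}
'b' @ 1: {13,14}
'a' @ 2: {}  — no active states
rest 'ebeeac' ignored (set empty)
final: {}; accept 1 not in set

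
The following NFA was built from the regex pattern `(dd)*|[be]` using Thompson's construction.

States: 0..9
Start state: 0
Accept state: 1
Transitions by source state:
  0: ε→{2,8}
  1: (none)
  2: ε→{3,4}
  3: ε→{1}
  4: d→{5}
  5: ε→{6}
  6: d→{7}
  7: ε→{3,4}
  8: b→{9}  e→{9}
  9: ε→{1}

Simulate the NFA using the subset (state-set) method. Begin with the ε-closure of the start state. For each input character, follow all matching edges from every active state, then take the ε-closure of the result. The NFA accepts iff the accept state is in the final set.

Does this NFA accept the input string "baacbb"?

S₀ = ε-closure({0}) = {0,1,2,3,4,8}
'b' @ 1: {1,9}  ✓accept
'a' @ 2: {}  — no active states
rest 'acbb' ignored (set empty)
final: {}; accept 1 not in set

Answer: REJECT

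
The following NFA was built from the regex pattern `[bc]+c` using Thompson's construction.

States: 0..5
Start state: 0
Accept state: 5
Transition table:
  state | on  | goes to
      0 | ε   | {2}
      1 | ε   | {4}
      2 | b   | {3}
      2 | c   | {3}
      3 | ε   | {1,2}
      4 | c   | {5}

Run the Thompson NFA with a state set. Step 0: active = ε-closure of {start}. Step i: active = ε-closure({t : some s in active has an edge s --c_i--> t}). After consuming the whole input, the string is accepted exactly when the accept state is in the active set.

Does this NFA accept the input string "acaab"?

Answer: REJECT

Derivation:
S₀ = ε-closure({0}) = {0,2}
'a' @ 1: {}  — no active states
rest 'caab' ignored (set empty)
final: {}; accept 5 not in set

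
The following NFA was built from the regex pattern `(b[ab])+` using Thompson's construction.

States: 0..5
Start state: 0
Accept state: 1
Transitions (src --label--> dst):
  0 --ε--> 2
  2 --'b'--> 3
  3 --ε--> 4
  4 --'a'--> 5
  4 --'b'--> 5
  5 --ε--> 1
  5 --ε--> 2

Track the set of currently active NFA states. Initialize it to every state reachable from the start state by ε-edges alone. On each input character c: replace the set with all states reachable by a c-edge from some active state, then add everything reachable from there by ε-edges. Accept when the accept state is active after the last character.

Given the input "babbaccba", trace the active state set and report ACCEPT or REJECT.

Answer: REJECT

Trace:
S₀ = ε-closure({0}) = {0,2}
'b' @ 1: {3,4}
'a' @ 2: {1,2,5}  ✓accept
'b' @ 3: {3,4}
'b' @ 4: {1,2,5}  ✓accept
'a' @ 5: {}  — state set empty
rest 'ccba' ignored (set empty)
end set {} — state 1 not in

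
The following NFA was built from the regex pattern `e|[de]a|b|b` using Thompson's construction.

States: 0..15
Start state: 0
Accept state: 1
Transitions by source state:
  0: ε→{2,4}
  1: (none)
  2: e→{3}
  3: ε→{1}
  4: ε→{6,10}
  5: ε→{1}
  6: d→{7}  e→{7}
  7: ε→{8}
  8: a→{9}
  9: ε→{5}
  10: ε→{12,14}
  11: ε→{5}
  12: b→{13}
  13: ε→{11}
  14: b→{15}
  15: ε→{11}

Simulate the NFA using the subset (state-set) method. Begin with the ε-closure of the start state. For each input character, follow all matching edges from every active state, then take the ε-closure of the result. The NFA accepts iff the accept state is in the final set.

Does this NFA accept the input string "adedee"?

S₀ = ε-closure({0}) = {0,2,4,6,10,12,14}
'a' @ 1: {}  — no active states
rest 'dedee' ignored (set empty)
final: {}; accept 1 not in set

Answer: REJECT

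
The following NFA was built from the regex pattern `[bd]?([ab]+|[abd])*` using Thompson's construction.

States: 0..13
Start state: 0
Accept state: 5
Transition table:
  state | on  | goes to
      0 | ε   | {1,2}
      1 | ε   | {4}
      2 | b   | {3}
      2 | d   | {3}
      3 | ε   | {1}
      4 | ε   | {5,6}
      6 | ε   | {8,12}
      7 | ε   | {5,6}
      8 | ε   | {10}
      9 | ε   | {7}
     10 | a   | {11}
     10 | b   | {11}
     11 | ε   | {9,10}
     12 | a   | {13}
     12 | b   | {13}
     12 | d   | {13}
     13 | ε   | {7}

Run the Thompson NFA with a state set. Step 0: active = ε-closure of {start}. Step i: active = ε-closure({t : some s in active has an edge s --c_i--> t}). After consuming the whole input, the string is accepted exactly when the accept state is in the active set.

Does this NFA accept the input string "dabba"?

initial (ε-close {0}): {0,1,2,4,5,6,8,10,12}
'd' @ 1: {1,3,4,5,6,7,8,10,12,13}  (accept∈set)
'a' @ 2: {5,6,7,8,9,10,11,12,13}  (accept∈set)
'b' @ 3: {5,6,7,8,9,10,11,12,13}  (accept∈set)
'b' @ 4: {5,6,7,8,9,10,11,12,13}  (accept∈set)
'a' @ 5: {5,6,7,8,9,10,11,12,13}  (accept∈set)
final: {5,6,7,8,9,10,11,12,13}; accept 5 in set

Answer: ACCEPT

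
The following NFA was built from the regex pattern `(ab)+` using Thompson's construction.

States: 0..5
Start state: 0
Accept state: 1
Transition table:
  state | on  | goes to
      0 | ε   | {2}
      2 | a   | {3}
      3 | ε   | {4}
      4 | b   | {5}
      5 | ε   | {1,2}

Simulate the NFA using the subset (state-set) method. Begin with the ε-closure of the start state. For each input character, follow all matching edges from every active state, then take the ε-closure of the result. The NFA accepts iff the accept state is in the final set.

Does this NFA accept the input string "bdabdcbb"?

Answer: REJECT

Steps:
start: ε-closure({0}) = {0,2}
'b' @ 1: {}  — no active states
rest 'dabdcbb' ignored (set empty)
end set {} — state 1 not in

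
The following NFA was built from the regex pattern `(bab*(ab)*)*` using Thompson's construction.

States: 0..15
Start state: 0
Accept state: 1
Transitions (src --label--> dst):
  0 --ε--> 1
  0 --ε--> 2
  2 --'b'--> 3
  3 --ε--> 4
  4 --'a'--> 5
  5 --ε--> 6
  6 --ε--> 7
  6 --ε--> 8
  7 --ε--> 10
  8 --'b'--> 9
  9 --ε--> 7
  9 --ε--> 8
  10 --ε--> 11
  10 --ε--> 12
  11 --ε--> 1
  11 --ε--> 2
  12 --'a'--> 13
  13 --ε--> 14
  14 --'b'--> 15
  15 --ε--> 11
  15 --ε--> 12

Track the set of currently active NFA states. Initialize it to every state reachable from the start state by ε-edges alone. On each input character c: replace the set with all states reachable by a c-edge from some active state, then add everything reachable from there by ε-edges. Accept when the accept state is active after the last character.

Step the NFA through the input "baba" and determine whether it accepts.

initial (ε-close {0}): {0,1,2}
'b' @ 1: {3,4}
'a' @ 2: {1,2,5,6,7,8,10,11,12}  ✓accept
'b' @ 3: {1,2,3,4,7,8,9,10,11,12}  ✓accept
'a' @ 4: {1,2,5,6,7,8,10,11,12,13,14}  ✓accept
final: {1,2,5,6,7,8,10,11,12,13,14}; accept 1 in set

Answer: ACCEPT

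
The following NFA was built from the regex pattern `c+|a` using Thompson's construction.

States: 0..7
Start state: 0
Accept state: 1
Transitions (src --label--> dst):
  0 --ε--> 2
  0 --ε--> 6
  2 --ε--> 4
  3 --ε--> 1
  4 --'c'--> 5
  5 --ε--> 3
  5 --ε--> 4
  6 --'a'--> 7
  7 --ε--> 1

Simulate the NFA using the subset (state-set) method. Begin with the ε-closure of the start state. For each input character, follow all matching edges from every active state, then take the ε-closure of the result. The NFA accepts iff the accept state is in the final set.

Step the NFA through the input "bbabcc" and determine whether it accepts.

start: ε-closure({0}) = {0,2,4,6}
'b' @ 1: {}  — no active states
rest 'babcc' ignored (set empty)
final: {}; accept 1 not in set

Answer: REJECT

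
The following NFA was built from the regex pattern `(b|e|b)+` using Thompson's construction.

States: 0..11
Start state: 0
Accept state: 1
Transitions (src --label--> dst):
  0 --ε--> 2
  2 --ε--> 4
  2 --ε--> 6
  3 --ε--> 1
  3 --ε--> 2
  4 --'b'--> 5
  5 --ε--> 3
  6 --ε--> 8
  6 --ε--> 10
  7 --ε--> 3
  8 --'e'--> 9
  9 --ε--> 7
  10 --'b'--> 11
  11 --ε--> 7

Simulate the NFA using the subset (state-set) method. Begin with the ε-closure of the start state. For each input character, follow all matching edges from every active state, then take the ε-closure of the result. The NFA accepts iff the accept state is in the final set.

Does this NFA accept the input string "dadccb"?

S₀ = ε-closure({0}) = {0,2,4,6,8,10}
'd' @ 1: {}  — state set empty
rest 'adccb' ignored (set empty)
end set {} — state 1 not in

Answer: REJECT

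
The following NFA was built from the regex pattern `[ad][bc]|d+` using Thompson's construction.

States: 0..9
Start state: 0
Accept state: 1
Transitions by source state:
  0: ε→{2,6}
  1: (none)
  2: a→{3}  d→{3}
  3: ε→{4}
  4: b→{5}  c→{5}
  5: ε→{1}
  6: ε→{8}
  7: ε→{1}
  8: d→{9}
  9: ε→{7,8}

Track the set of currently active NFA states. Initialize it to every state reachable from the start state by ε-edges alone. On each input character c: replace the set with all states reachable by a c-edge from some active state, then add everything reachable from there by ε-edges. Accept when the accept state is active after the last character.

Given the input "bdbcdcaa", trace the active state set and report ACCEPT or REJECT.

Answer: REJECT

Steps:
S₀ = ε-closure({0}) = {0,2,6,8}
'b' @ 1: {}  — state set empty
rest 'dbcdcaa' ignored (set empty)
after full input: {}  (accept=1 not in)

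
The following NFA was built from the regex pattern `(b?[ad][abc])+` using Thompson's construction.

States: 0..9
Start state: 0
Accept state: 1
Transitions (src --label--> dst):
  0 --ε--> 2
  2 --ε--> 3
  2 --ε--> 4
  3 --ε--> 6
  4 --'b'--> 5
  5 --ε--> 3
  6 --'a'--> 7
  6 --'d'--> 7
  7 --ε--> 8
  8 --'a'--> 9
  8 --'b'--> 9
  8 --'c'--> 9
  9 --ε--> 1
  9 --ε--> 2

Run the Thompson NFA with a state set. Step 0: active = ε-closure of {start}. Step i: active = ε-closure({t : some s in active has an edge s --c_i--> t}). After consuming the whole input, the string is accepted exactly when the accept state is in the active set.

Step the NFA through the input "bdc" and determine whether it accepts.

initial (ε-close {0}): {0,2,3,4,6}
'b' @ 1: {3,5,6}
'd' @ 2: {7,8}
'c' @ 3: {1,2,3,4,6,9}  (accept∈set)
after full input: {1,2,3,4,6,9}  (accept=1 in)

Answer: ACCEPT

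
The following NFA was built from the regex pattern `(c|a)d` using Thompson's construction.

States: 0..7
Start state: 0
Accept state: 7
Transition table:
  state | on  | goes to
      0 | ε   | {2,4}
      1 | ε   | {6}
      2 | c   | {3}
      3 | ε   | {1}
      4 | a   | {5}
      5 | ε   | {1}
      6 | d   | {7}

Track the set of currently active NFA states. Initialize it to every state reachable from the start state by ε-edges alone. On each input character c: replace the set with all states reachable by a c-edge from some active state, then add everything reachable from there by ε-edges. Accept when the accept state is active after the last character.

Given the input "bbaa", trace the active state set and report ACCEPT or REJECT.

Answer: REJECT

Trace:
S₀ = ε-closure({0}) = {0,2,4}
'b' @ 1: {}  — dead — no transitions
rest 'baa' ignored (set empty)
final: {}; accept 7 not in set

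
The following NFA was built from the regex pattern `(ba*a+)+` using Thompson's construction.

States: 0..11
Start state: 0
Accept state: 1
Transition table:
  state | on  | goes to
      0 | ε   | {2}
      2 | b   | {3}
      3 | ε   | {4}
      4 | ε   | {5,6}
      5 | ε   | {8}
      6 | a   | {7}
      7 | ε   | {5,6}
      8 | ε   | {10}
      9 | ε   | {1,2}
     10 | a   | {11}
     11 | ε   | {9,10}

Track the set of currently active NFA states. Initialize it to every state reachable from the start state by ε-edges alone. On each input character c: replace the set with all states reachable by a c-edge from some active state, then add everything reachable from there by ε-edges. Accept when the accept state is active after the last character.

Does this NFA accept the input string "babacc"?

Answer: REJECT

Derivation:
S₀ = ε-closure({0}) = {0,2}
'b' @ 1: {3,4,5,6,8,10}
'a' @ 2: {1,2,5,6,7,8,9,10,11}  ✓accept
'b' @ 3: {3,4,5,6,8,10}
'a' @ 4: {1,2,5,6,7,8,9,10,11}  ✓accept
'c' @ 5: {}  — dead — no transitions
rest 'c' ignored (set empty)
end set {} — state 1 not in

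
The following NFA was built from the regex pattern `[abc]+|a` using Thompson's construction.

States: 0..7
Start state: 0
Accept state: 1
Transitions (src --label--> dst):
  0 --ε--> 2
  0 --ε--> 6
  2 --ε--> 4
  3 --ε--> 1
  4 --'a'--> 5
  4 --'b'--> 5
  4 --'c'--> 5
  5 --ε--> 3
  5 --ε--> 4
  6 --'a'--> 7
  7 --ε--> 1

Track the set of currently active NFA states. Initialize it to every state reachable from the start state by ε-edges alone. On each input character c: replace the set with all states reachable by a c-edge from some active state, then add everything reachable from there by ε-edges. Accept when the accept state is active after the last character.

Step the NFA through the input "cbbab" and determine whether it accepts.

Answer: ACCEPT

Trace:
start: ε-closure({0}) = {0,2,4,6}
'c' @ 1: {1,3,4,5}  (accept∈set)
'b' @ 2: {1,3,4,5}  (accept∈set)
'b' @ 3: {1,3,4,5}  (accept∈set)
'a' @ 4: {1,3,4,5}  (accept∈set)
'b' @ 5: {1,3,4,5}  (accept∈set)
end set {1,3,4,5} — state 1 in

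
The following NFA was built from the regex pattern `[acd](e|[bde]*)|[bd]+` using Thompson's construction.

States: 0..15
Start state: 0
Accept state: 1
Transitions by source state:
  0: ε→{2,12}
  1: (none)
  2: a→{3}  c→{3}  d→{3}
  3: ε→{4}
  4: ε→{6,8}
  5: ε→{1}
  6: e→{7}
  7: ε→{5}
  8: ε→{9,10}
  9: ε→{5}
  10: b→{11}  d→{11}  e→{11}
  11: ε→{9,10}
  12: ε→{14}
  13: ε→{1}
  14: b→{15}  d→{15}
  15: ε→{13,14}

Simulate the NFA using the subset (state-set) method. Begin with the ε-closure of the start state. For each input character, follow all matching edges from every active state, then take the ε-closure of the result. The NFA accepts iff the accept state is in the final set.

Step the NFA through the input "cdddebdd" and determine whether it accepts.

Answer: ACCEPT

Derivation:
S₀ = ε-closure({0}) = {0,2,12,14}
'c' @ 1: {1,3,4,5,6,8,9,10}  [accepting]
'd' @ 2: {1,5,9,10,11}  [accepting]
'd' @ 3: {1,5,9,10,11}  [accepting]
'd' @ 4: {1,5,9,10,11}  [accepting]
'e' @ 5: {1,5,9,10,11}  [accepting]
'b' @ 6: {1,5,9,10,11}  [accepting]
'd' @ 7: {1,5,9,10,11}  [accepting]
'd' @ 8: {1,5,9,10,11}  [accepting]
end set {1,5,9,10,11} — state 1 in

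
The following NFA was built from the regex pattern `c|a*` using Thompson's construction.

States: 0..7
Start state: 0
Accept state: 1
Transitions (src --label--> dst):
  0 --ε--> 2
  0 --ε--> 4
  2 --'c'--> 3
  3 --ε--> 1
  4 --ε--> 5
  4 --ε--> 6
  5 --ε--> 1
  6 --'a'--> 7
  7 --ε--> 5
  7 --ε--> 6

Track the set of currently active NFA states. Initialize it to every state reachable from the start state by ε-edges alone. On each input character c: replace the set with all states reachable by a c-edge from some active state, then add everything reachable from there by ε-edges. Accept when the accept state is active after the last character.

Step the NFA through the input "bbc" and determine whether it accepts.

Answer: REJECT

Steps:
initial (ε-close {0}): {0,1,2,4,5,6}
'b' @ 1: {}  — dead — no transitions
rest 'bc' ignored (set empty)
after full input: {}  (accept=1 not in)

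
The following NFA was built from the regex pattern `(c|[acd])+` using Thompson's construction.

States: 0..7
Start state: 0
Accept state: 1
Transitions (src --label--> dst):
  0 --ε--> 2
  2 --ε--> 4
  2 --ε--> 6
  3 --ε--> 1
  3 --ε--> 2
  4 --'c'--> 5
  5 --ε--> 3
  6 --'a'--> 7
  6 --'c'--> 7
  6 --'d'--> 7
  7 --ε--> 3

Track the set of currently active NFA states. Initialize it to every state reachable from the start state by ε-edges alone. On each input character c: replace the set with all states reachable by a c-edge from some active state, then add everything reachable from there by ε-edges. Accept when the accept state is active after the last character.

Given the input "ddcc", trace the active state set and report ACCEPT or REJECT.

Answer: ACCEPT

Steps:
S₀ = ε-closure({0}) = {0,2,4,6}
'd' @ 1: {1,2,3,4,6,7}  [accepting]
'd' @ 2: {1,2,3,4,6,7}  [accepting]
'c' @ 3: {1,2,3,4,5,6,7}  [accepting]
'c' @ 4: {1,2,3,4,5,6,7}  [accepting]
end set {1,2,3,4,5,6,7} — state 1 in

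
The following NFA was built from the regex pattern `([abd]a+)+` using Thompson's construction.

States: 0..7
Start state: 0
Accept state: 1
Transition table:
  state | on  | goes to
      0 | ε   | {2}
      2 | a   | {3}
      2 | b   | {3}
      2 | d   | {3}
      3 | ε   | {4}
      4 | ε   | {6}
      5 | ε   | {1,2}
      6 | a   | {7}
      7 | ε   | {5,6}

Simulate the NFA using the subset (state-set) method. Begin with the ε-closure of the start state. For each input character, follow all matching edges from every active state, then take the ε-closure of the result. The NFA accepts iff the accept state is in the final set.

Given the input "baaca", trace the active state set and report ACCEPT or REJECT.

Answer: REJECT

Derivation:
S₀ = ε-closure({0}) = {0,2}
'b' @ 1: {3,4,6}
'a' @ 2: {1,2,5,6,7}  (accept∈set)
'a' @ 3: {1,2,3,4,5,6,7}  (accept∈set)
'c' @ 4: {}  — dead — no transitions
rest 'a' ignored (set empty)
after full input: {}  (accept=1 not in)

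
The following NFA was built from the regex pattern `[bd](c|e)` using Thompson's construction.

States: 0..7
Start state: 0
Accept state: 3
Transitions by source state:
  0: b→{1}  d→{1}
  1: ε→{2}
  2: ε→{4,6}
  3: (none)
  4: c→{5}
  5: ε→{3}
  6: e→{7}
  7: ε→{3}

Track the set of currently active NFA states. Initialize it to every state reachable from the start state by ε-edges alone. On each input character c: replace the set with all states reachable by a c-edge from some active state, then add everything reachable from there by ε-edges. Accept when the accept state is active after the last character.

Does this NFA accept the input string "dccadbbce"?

start: ε-closure({0}) = {0}
'd' @ 1: {1,2,4,6}
'c' @ 2: {3,5}  (accept∈set)
'c' @ 3: {}  — state set empty
rest 'adbbce' ignored (set empty)
end set {} — state 3 not in

Answer: REJECT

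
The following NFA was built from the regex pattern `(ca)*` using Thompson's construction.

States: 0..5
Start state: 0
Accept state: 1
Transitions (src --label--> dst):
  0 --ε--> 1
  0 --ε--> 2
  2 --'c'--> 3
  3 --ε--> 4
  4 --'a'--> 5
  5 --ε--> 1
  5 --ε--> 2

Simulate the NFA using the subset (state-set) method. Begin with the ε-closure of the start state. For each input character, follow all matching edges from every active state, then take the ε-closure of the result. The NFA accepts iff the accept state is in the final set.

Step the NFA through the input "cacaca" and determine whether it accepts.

initial (ε-close {0}): {0,1,2}
'c' @ 1: {3,4}
'a' @ 2: {1,2,5}  (accept∈set)
'c' @ 3: {3,4}
'a' @ 4: {1,2,5}  (accept∈set)
'c' @ 5: {3,4}
'a' @ 6: {1,2,5}  (accept∈set)
after full input: {1,2,5}  (accept=1 in)

Answer: ACCEPT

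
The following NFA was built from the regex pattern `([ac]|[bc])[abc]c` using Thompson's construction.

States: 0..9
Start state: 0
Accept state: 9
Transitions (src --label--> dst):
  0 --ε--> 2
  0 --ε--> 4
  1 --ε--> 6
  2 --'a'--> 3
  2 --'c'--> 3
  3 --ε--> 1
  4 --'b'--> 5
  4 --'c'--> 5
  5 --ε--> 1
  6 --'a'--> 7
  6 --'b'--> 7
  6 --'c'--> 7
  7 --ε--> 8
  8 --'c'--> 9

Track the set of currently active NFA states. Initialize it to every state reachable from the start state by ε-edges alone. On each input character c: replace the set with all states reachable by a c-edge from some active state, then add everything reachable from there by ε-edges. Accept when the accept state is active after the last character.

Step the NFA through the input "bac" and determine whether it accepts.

Answer: ACCEPT

Trace:
S₀ = ε-closure({0}) = {0,2,4}
'b' @ 1: {1,5,6}
'a' @ 2: {7,8}
'c' @ 3: {9}  (accept∈set)
end set {9} — state 9 in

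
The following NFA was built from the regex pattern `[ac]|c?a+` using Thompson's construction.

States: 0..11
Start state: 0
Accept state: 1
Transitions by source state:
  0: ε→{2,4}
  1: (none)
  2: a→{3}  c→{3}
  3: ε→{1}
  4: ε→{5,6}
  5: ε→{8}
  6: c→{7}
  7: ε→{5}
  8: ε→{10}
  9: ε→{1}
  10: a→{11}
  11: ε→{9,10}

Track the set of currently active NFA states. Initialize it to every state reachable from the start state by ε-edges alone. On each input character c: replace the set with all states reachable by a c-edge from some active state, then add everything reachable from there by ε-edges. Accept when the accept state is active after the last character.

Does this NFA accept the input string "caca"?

initial (ε-close {0}): {0,2,4,5,6,8,10}
'c' @ 1: {1,3,5,7,8,10}  (accept∈set)
'a' @ 2: {1,9,10,11}  (accept∈set)
'c' @ 3: {}  — no active states
rest 'a' ignored (set empty)
final: {}; accept 1 not in set

Answer: REJECT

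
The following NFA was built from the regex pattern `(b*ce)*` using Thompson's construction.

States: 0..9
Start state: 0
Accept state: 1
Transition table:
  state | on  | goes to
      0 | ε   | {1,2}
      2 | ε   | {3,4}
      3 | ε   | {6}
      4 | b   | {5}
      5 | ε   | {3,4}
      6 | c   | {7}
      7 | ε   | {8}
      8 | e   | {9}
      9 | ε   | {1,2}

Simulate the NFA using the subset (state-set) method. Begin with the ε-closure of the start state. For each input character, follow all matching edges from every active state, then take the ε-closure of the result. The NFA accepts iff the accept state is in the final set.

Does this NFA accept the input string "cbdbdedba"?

initial (ε-close {0}): {0,1,2,3,4,6}
'c' @ 1: {7,8}
'b' @ 2: {}  — no active states
rest 'dbdedba' ignored (set empty)
after full input: {}  (accept=1 not in)

Answer: REJECT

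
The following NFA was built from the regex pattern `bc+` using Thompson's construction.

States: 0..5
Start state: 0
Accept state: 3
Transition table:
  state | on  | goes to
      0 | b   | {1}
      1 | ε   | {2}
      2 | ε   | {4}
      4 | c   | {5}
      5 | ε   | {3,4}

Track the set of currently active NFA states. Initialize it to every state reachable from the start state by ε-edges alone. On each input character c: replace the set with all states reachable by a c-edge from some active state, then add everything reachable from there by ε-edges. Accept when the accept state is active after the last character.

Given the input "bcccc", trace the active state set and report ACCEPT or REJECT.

S₀ = ε-closure({0}) = {0}
'b' @ 1: {1,2,4}
'c' @ 2: {3,4,5}  [accepting]
'c' @ 3: {3,4,5}  [accepting]
'c' @ 4: {3,4,5}  [accepting]
'c' @ 5: {3,4,5}  [accepting]
end set {3,4,5} — state 3 in

Answer: ACCEPT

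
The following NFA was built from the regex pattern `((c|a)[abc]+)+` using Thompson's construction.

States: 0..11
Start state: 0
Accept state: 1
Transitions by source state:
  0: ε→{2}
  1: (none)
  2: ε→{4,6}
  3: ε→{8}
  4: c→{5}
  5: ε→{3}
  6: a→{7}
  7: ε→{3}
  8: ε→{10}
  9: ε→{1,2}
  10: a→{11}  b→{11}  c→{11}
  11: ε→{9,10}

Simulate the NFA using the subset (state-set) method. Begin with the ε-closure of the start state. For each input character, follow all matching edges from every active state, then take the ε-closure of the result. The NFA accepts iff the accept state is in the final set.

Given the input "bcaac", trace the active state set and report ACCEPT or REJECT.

start: ε-closure({0}) = {0,2,4,6}
'b' @ 1: {}  — dead — no transitions
rest 'caac' ignored (set empty)
after full input: {}  (accept=1 not in)

Answer: REJECT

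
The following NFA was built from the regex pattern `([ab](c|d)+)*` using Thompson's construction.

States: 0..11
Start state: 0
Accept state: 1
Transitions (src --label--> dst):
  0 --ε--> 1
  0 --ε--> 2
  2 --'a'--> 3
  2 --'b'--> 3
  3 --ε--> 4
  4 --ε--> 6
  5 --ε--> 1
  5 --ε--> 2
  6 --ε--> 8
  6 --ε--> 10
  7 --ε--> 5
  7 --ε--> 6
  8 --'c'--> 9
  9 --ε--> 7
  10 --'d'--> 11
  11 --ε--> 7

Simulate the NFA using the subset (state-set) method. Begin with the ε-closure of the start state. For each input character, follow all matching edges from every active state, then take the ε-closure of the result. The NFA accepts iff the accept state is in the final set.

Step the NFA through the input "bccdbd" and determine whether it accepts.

S₀ = ε-closure({0}) = {0,1,2}
'b' @ 1: {3,4,6,8,10}
'c' @ 2: {1,2,5,6,7,8,9,10}  (accept∈set)
'c' @ 3: {1,2,5,6,7,8,9,10}  (accept∈set)
'd' @ 4: {1,2,5,6,7,8,10,11}  (accept∈set)
'b' @ 5: {3,4,6,8,10}
'd' @ 6: {1,2,5,6,7,8,10,11}  (accept∈set)
final: {1,2,5,6,7,8,10,11}; accept 1 in set

Answer: ACCEPT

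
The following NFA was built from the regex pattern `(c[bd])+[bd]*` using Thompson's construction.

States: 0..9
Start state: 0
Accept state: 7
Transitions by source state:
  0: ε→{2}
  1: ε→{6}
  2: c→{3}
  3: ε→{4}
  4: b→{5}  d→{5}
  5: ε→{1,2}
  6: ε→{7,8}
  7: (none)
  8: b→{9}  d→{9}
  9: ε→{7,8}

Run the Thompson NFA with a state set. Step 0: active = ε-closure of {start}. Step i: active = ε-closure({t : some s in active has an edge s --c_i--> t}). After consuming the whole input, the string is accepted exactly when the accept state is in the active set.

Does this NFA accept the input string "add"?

S₀ = ε-closure({0}) = {0,2}
'a' @ 1: {}  — state set empty
rest 'dd' ignored (set empty)
after full input: {}  (accept=7 not in)

Answer: REJECT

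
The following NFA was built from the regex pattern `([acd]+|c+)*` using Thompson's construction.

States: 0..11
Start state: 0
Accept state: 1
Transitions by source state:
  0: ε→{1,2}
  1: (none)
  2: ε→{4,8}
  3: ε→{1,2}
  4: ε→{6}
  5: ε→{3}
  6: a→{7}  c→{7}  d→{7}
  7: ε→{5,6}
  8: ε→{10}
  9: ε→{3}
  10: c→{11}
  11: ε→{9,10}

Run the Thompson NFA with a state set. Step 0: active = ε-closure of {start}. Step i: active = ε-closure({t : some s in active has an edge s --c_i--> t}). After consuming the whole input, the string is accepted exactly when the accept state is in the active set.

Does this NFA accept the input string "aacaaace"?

Answer: REJECT

Steps:
initial (ε-close {0}): {0,1,2,4,6,8,10}
'a' @ 1: {1,2,3,4,5,6,7,8,10}  [accepting]
'a' @ 2: {1,2,3,4,5,6,7,8,10}  [accepting]
'c' @ 3: {1,2,3,4,5,6,7,8,9,10,11}  [accepting]
'a' @ 4: {1,2,3,4,5,6,7,8,10}  [accepting]
'a' @ 5: {1,2,3,4,5,6,7,8,10}  [accepting]
'a' @ 6: {1,2,3,4,5,6,7,8,10}  [accepting]
'c' @ 7: {1,2,3,4,5,6,7,8,9,10,11}  [accepting]
'e' @ 8: {}  — no active states
final: {}; accept 1 not in set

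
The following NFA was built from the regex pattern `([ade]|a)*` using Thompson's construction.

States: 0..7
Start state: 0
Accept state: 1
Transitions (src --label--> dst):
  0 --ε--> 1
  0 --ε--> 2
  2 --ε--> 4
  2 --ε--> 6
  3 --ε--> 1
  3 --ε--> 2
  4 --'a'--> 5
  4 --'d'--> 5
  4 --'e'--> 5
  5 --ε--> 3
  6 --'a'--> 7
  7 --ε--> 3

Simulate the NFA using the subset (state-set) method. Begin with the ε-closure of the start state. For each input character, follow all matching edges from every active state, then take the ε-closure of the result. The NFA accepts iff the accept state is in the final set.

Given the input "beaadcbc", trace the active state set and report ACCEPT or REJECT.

initial (ε-close {0}): {0,1,2,4,6}
'b' @ 1: {}  — state set empty
rest 'eaadcbc' ignored (set empty)
end set {} — state 1 not in

Answer: REJECT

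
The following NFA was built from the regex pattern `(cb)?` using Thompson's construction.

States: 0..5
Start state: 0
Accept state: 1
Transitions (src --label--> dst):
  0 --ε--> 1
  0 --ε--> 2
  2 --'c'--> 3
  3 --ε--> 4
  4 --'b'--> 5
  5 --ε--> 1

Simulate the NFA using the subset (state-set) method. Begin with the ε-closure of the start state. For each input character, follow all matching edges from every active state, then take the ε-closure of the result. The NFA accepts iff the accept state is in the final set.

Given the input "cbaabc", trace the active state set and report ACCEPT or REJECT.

Answer: REJECT

Derivation:
start: ε-closure({0}) = {0,1,2}
'c' @ 1: {3,4}
'b' @ 2: {1,5}  [accepting]
'a' @ 3: {}  — state set empty
rest 'abc' ignored (set empty)
end set {} — state 1 not in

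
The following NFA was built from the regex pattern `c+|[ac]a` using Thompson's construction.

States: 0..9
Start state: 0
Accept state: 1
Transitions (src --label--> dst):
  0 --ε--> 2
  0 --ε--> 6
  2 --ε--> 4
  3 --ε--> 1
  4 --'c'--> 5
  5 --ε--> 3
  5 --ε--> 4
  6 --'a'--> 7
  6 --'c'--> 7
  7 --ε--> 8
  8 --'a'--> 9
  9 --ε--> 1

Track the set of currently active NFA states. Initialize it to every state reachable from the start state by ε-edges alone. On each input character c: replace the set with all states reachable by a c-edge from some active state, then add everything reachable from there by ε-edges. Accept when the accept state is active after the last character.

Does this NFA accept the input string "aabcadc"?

Answer: REJECT

Trace:
initial (ε-close {0}): {0,2,4,6}
'a' @ 1: {7,8}
'a' @ 2: {1,9}  ✓accept
'b' @ 3: {}  — no active states
rest 'cadc' ignored (set empty)
final: {}; accept 1 not in set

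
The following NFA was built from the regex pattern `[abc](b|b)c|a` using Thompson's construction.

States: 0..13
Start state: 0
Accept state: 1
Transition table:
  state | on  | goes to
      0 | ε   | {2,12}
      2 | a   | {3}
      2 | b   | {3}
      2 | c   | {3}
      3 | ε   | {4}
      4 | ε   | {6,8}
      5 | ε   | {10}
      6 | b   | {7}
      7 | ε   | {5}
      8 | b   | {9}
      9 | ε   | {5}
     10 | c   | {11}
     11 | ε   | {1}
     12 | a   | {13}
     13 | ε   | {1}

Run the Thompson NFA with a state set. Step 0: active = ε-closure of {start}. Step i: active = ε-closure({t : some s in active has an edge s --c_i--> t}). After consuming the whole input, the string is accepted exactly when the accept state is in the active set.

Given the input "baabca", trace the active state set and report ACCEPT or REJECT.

Answer: REJECT

Derivation:
S₀ = ε-closure({0}) = {0,2,12}
'b' @ 1: {3,4,6,8}
'a' @ 2: {}  — no active states
rest 'abca' ignored (set empty)
final: {}; accept 1 not in set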